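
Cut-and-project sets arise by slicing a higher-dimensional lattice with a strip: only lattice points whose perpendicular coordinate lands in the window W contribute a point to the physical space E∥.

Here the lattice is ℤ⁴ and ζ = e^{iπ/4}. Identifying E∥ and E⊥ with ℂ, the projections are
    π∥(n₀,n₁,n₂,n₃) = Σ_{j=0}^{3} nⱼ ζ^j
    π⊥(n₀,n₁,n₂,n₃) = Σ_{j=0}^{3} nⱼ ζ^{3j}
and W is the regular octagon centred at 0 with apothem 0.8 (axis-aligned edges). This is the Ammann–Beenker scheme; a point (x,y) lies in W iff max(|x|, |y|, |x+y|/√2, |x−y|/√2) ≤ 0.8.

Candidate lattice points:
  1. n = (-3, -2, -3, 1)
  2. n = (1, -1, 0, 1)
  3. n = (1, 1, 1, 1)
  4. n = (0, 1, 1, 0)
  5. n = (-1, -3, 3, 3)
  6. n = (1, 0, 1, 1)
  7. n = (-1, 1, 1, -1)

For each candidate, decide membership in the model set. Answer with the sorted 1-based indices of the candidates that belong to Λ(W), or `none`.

4

Internal map: ζ^{3j} for j=0..3 gives (1,0), (−√2/2,√2/2), (0,−1), (√2/2,√2/2).
#1 (-3, -2, -3, 1): internal (-0.8787, 2.2929); octagon support 2.2929 vs apothem 0.8 → ∉ W
#2 (1, -1, 0, 1): internal (2.4142, 0.0000); octagon support 2.4142 vs apothem 0.8 → ∉ W
#3 (1, 1, 1, 1): internal (1.0000, 0.4142); octagon support 1.0000 vs apothem 0.8 → ∉ W
#4 (0, 1, 1, 0): internal (-0.7071, -0.2929); octagon support 0.7071 vs apothem 0.8 → ∈ W
#5 (-1, -3, 3, 3): internal (3.2426, -3.0000); octagon support 4.4142 vs apothem 0.8 → ∉ W
#6 (1, 0, 1, 1): internal (1.7071, -0.2929); octagon support 1.7071 vs apothem 0.8 → ∉ W
#7 (-1, 1, 1, -1): internal (-2.4142, -1.0000); octagon support 2.4142 vs apothem 0.8 → ∉ W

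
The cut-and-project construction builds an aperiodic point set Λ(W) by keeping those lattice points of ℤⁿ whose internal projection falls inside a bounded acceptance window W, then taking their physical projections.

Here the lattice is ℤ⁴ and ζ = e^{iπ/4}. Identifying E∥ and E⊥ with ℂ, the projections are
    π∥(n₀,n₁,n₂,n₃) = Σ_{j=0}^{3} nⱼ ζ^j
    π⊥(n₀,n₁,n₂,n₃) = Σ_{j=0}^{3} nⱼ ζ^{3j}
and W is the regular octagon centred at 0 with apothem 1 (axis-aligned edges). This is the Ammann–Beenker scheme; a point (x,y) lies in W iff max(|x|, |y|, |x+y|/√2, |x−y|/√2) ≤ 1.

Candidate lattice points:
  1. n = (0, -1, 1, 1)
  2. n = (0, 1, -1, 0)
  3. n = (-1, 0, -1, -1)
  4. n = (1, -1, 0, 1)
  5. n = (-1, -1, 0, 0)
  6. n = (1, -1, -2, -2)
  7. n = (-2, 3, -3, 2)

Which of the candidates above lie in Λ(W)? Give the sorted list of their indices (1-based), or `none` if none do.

5, 6

With ζ = e^{iπ/4} the internal vectors are ζ^0,ζ^3,ζ^6,ζ^9.
candidate 1: n = (0, -1, 1, 1) → π⊥ ≈ (+1.414214, -1.000000); max(|x|,|y|,|x±y|/√2) = 1.707107 > 1 ⇒ ∉ W
candidate 2: n = (0, 1, -1, 0) → π⊥ ≈ (-0.707107, +1.707107); max(|x|,|y|,|x±y|/√2) = 1.707107 > 1 ⇒ ∉ W
candidate 3: n = (-1, 0, -1, -1) → π⊥ ≈ (-1.707107, +0.292893); max(|x|,|y|,|x±y|/√2) = 1.707107 > 1 ⇒ ∉ W
candidate 4: n = (1, -1, 0, 1) → π⊥ ≈ (+2.414214, +0.000000); max(|x|,|y|,|x±y|/√2) = 2.414214 > 1 ⇒ ∉ W
candidate 5: n = (-1, -1, 0, 0) → π⊥ ≈ (-0.292893, -0.707107); max(|x|,|y|,|x±y|/√2) = 0.707107 ≤ 1 ⇒ ∈ W
candidate 6: n = (1, -1, -2, -2) → π⊥ ≈ (+0.292893, -0.121320); max(|x|,|y|,|x±y|/√2) = 0.292893 ≤ 1 ⇒ ∈ W
candidate 7: n = (-2, 3, -3, 2) → π⊥ ≈ (-2.707107, +6.535534); max(|x|,|y|,|x±y|/√2) = 6.535534 > 1 ⇒ ∉ W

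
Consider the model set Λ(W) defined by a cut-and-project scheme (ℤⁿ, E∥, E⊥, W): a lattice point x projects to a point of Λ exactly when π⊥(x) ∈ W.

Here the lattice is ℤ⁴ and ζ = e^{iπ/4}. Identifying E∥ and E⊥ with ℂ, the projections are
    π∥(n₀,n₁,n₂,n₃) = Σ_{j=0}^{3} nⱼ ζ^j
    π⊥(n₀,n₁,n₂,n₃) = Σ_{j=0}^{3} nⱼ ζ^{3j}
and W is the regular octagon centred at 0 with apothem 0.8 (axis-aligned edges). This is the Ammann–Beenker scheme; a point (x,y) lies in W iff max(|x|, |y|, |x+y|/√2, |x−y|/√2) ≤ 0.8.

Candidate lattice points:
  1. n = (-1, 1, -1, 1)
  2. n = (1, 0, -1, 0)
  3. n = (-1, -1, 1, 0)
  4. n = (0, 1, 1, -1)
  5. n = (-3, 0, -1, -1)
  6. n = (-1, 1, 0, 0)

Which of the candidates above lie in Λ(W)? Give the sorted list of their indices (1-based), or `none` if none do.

none

With ζ = e^{iπ/4} the internal vectors are ζ^0,ζ^3,ζ^6,ζ^9.
#1 (-1, 1, -1, 1): internal (-1.0000, 2.4142); octagon support 2.4142 vs apothem 0.8 → ∉ W
#2 (1, 0, -1, 0): internal (1.0000, 1.0000); octagon support 1.4142 vs apothem 0.8 → ∉ W
#3 (-1, -1, 1, 0): internal (-0.2929, -1.7071); octagon support 1.7071 vs apothem 0.8 → ∉ W
#4 (0, 1, 1, -1): internal (-1.4142, -1.0000); octagon support 1.7071 vs apothem 0.8 → ∉ W
#5 (-3, 0, -1, -1): internal (-3.7071, 0.2929); octagon support 3.7071 vs apothem 0.8 → ∉ W
#6 (-1, 1, 0, 0): internal (-1.7071, 0.7071); octagon support 1.7071 vs apothem 0.8 → ∉ W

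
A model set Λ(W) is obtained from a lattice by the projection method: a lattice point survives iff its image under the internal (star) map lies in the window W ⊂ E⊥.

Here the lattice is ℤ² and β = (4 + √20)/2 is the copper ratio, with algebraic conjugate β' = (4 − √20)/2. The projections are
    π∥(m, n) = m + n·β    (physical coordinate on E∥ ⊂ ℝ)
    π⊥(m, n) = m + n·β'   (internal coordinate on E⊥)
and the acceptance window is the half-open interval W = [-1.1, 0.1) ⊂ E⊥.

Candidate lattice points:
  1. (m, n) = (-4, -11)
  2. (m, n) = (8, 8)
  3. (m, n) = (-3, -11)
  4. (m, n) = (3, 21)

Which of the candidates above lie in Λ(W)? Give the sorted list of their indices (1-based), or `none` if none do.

3

Compute β' = (4−√20)/2 = -0.2361, so π⊥(m,n) = m -0.2361·n.
candidate 1: (m,n)=(-4,-11) → π∥ = -4-11·β ≈ -50.5967, π⊥ = -4-11·β' ≈ -1.4033 ∉ [-1.1, 0.1) ⇒ out
candidate 2: (m,n)=(8,8) → π∥ = 8+8·β ≈ 41.8885, π⊥ = 8+8·β' ≈ 6.1115 ∉ [-1.1, 0.1) ⇒ out
candidate 3: (m,n)=(-3,-11) → π∥ = -3-11·β ≈ -49.5967, π⊥ = -3-11·β' ≈ -0.4033 ∈ [-1.1, 0.1) ⇒ IN Λ
candidate 4: (m,n)=(3,21) → π∥ = 3+21·β ≈ 91.9574, π⊥ = 3+21·β' ≈ -1.9574 ∉ [-1.1, 0.1) ⇒ out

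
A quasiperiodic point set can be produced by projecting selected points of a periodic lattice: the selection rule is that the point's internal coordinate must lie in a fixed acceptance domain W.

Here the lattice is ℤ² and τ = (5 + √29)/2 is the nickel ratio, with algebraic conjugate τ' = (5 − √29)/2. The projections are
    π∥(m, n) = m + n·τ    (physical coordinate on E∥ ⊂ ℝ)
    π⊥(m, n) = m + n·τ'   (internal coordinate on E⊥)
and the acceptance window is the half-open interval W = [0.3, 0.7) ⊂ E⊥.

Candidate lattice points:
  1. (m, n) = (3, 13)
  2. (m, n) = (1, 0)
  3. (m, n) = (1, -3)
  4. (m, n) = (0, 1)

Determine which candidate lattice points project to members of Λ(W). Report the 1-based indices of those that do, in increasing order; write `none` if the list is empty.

τ' = (5−√29)/2 ≈ -0.19258.
candidate 1: (m,n)=(3,13) → π∥ = 3+13·τ ≈ 70.50357, π⊥ = 3+13·τ' ≈ 0.49643 ∈ [0.3, 0.7) ⇒ IN Λ
candidate 2: (m,n)=(1,0) → π∥ = 1+0·τ ≈ 1.00000, π⊥ = 1+0·τ' ≈ 1.00000 ∉ [0.3, 0.7) ⇒ out
candidate 3: (m,n)=(1,-3) → π∥ = 1-3·τ ≈ -14.57775, π⊥ = 1-3·τ' ≈ 1.57775 ∉ [0.3, 0.7) ⇒ out
candidate 4: (m,n)=(0,1) → π∥ = 0+1·τ ≈ 5.19258, π⊥ = 0+1·τ' ≈ -0.19258 ∉ [0.3, 0.7) ⇒ out

1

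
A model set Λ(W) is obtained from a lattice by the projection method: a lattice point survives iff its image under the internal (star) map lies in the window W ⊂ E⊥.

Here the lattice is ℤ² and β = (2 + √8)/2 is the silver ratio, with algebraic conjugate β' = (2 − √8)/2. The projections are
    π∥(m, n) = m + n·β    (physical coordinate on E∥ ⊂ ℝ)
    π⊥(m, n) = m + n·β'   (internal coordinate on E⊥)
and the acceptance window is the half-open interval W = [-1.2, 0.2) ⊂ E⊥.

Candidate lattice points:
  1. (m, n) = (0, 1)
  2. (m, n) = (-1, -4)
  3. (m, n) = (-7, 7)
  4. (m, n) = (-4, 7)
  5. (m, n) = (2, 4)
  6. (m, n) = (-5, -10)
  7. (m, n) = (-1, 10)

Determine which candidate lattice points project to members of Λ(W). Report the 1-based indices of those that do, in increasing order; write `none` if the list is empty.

1, 6

β' = (2−√8)/2 ≈ -0.4142.
#1 (0,1): internal coord 0 + (1)·β' = -0.4142; -0.4142 ∈ [-1.2, 0.2) → IN Λ
#2 (-1,-4): internal coord -1 + (-4)·β' = +0.6569; +0.6569 ∉ [-1.2, 0.2) → out
#3 (-7,7): internal coord -7 + (7)·β' = -9.8995; -9.8995 ∉ [-1.2, 0.2) → out
#4 (-4,7): internal coord -4 + (7)·β' = -6.8995; -6.8995 ∉ [-1.2, 0.2) → out
#5 (2,4): internal coord 2 + (4)·β' = +0.3431; +0.3431 ∉ [-1.2, 0.2) → out
#6 (-5,-10): internal coord -5 + (-10)·β' = -0.8579; -0.8579 ∈ [-1.2, 0.2) → IN Λ
#7 (-1,10): internal coord -1 + (10)·β' = -5.1421; -5.1421 ∉ [-1.2, 0.2) → out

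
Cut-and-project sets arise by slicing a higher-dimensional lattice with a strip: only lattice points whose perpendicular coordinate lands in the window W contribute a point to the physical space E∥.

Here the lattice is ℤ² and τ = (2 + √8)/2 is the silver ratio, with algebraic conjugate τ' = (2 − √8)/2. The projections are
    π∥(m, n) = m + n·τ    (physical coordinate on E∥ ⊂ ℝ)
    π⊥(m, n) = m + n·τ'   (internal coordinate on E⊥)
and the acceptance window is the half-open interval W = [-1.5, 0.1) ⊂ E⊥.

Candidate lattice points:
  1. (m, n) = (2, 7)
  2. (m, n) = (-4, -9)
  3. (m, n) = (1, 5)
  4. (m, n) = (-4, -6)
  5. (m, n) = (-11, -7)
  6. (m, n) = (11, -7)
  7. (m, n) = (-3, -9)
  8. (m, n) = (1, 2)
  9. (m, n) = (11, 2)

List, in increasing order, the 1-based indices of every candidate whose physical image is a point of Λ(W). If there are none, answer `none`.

τ' = (2−√8)/2 ≈ -0.414214.
candidate 1: (m,n)=(2,7) → π∥ = 2+7·τ ≈ 18.899495, π⊥ = 2+7·τ' ≈ -0.899495 ∈ [-1.5, 0.1) ⇒ IN Λ
candidate 2: (m,n)=(-4,-9) → π∥ = -4-9·τ ≈ -25.727922, π⊥ = -4-9·τ' ≈ -0.272078 ∈ [-1.5, 0.1) ⇒ IN Λ
candidate 3: (m,n)=(1,5) → π∥ = 1+5·τ ≈ 13.071068, π⊥ = 1+5·τ' ≈ -1.071068 ∈ [-1.5, 0.1) ⇒ IN Λ
candidate 4: (m,n)=(-4,-6) → π∥ = -4-6·τ ≈ -18.485281, π⊥ = -4-6·τ' ≈ -1.514719 ∉ [-1.5, 0.1) ⇒ out
candidate 5: (m,n)=(-11,-7) → π∥ = -11-7·τ ≈ -27.899495, π⊥ = -11-7·τ' ≈ -8.100505 ∉ [-1.5, 0.1) ⇒ out
candidate 6: (m,n)=(11,-7) → π∥ = 11-7·τ ≈ -5.899495, π⊥ = 11-7·τ' ≈ 13.899495 ∉ [-1.5, 0.1) ⇒ out
candidate 7: (m,n)=(-3,-9) → π∥ = -3-9·τ ≈ -24.727922, π⊥ = -3-9·τ' ≈ 0.727922 ∉ [-1.5, 0.1) ⇒ out
candidate 8: (m,n)=(1,2) → π∥ = 1+2·τ ≈ 5.828427, π⊥ = 1+2·τ' ≈ 0.171573 ∉ [-1.5, 0.1) ⇒ out
candidate 9: (m,n)=(11,2) → π∥ = 11+2·τ ≈ 15.828427, π⊥ = 11+2·τ' ≈ 10.171573 ∉ [-1.5, 0.1) ⇒ out

1, 2, 3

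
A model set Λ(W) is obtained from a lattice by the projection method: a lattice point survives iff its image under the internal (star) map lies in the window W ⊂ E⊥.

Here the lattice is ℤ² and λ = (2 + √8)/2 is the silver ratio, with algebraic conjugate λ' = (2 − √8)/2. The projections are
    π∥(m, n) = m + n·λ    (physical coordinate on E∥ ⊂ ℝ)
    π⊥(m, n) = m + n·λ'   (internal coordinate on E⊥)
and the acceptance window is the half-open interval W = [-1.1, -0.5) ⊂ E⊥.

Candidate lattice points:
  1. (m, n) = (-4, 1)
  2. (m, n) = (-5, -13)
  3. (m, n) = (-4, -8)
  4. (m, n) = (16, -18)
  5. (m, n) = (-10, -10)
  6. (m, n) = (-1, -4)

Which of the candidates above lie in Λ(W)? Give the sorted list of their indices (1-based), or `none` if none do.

λ' = (2−√8)/2 ≈ -0.41421.
#1 (-4,1): internal coord -4 + (1)·λ' = -4.41421; -4.41421 ∉ [-1.1, -0.5) → out
#2 (-5,-13): internal coord -5 + (-13)·λ' = +0.38478; +0.38478 ∉ [-1.1, -0.5) → out
#3 (-4,-8): internal coord -4 + (-8)·λ' = -0.68629; -0.68629 ∈ [-1.1, -0.5) → IN Λ
#4 (16,-18): internal coord 16 + (-18)·λ' = +23.45584; +23.45584 ∉ [-1.1, -0.5) → out
#5 (-10,-10): internal coord -10 + (-10)·λ' = -5.85786; -5.85786 ∉ [-1.1, -0.5) → out
#6 (-1,-4): internal coord -1 + (-4)·λ' = +0.65685; +0.65685 ∉ [-1.1, -0.5) → out

3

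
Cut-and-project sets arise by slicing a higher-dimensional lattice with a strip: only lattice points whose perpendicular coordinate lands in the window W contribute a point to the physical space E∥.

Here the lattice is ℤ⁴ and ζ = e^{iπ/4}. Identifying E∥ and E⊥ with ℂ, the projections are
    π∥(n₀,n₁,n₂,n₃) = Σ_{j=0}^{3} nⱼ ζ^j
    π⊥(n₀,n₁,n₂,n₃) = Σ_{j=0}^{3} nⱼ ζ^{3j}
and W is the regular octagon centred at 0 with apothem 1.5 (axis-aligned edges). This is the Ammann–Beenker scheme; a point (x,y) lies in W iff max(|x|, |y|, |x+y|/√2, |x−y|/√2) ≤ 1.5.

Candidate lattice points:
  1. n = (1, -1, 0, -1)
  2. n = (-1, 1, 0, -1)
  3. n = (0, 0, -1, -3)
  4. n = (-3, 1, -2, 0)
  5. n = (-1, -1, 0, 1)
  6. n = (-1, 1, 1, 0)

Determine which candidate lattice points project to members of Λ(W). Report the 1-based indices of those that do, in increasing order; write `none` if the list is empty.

Internal map: ζ^{3j} for j=0..3 gives (1,0), (−√2/2,√2/2), (0,−1), (√2/2,√2/2).
#1 (1, -1, 0, -1): internal (1.0000, -1.4142); octagon support 1.7071 vs apothem 1.5 → ∉ W
#2 (-1, 1, 0, -1): internal (-2.4142, 0.0000); octagon support 2.4142 vs apothem 1.5 → ∉ W
#3 (0, 0, -1, -3): internal (-2.1213, -1.1213); octagon support 2.2929 vs apothem 1.5 → ∉ W
#4 (-3, 1, -2, 0): internal (-3.7071, 2.7071); octagon support 4.5355 vs apothem 1.5 → ∉ W
#5 (-1, -1, 0, 1): internal (0.4142, 0.0000); octagon support 0.4142 vs apothem 1.5 → ∈ W
#6 (-1, 1, 1, 0): internal (-1.7071, -0.2929); octagon support 1.7071 vs apothem 1.5 → ∉ W

5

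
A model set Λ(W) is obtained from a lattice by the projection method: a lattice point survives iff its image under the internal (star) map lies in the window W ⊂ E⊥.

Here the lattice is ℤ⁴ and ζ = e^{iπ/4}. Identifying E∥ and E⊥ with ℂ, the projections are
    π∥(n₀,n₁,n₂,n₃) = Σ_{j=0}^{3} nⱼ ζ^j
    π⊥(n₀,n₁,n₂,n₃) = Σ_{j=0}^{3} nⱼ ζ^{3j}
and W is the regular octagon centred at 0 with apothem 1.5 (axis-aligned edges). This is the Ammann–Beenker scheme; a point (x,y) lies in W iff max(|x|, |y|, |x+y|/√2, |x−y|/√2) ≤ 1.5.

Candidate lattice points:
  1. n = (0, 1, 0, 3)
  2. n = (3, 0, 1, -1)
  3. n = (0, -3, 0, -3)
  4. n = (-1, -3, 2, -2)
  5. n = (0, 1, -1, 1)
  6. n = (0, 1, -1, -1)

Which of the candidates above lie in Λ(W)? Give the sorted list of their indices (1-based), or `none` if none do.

none

π⊥(n) = n₀ + n₁ζ³ + n₂ζ⁶ + n₃ζ⁹ where ζ = e^{iπ/4}.
candidate 1: n = (0, 1, 0, 3) → π⊥ ≈ (+1.41421, +2.82843); max(|x|,|y|,|x±y|/√2) = 3.00000 > 1.5 ⇒ ∉ W
candidate 2: n = (3, 0, 1, -1) → π⊥ ≈ (+2.29289, -1.70711); max(|x|,|y|,|x±y|/√2) = 2.82843 > 1.5 ⇒ ∉ W
candidate 3: n = (0, -3, 0, -3) → π⊥ ≈ (+0.00000, -4.24264); max(|x|,|y|,|x±y|/√2) = 4.24264 > 1.5 ⇒ ∉ W
candidate 4: n = (-1, -3, 2, -2) → π⊥ ≈ (-0.29289, -5.53553); max(|x|,|y|,|x±y|/√2) = 5.53553 > 1.5 ⇒ ∉ W
candidate 5: n = (0, 1, -1, 1) → π⊥ ≈ (+0.00000, +2.41421); max(|x|,|y|,|x±y|/√2) = 2.41421 > 1.5 ⇒ ∉ W
candidate 6: n = (0, 1, -1, -1) → π⊥ ≈ (-1.41421, +1.00000); max(|x|,|y|,|x±y|/√2) = 1.70711 > 1.5 ⇒ ∉ W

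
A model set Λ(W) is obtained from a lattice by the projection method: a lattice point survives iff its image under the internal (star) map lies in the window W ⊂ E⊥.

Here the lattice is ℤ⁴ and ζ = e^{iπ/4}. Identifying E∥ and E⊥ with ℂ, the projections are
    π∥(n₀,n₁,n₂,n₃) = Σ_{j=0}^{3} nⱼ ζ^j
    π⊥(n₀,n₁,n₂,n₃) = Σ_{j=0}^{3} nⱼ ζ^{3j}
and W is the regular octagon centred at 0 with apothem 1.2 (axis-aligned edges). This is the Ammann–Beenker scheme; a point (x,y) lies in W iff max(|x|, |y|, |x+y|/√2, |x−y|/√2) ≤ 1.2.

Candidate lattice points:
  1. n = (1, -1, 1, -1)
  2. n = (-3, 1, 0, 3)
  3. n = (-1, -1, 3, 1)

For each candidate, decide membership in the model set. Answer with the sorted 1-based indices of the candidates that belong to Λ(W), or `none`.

none

With ζ = e^{iπ/4} the internal vectors are ζ^0,ζ^3,ζ^6,ζ^9.
#1 (1, -1, 1, -1): internal (1.000000, -2.414214); octagon support 2.414214 vs apothem 1.2 → ∉ W
#2 (-3, 1, 0, 3): internal (-1.585786, 2.828427); octagon support 3.121320 vs apothem 1.2 → ∉ W
#3 (-1, -1, 3, 1): internal (0.414214, -3.000000); octagon support 3.000000 vs apothem 1.2 → ∉ W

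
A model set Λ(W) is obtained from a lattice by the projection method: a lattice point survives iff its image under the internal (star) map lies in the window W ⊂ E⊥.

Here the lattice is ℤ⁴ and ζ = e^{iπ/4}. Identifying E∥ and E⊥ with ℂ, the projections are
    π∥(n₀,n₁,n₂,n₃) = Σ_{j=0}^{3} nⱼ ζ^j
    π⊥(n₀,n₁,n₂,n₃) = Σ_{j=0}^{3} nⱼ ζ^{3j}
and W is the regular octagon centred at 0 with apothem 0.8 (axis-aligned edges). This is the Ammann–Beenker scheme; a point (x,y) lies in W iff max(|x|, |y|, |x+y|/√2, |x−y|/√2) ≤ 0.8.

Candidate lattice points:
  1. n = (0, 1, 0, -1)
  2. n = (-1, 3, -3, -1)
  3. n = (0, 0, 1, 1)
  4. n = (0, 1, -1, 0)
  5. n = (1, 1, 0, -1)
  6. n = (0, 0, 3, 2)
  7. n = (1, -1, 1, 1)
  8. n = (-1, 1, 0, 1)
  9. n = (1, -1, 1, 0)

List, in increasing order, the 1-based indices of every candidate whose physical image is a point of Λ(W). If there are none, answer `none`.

3, 5

Internal map: ζ^{3j} for j=0..3 gives (1,0), (−√2/2,√2/2), (0,−1), (√2/2,√2/2).
candidate 1: n = (0, 1, 0, -1) → π⊥ ≈ (-1.41421, +0.00000); max(|x|,|y|,|x±y|/√2) = 1.41421 > 0.8 ⇒ ∉ W
candidate 2: n = (-1, 3, -3, -1) → π⊥ ≈ (-3.82843, +4.41421); max(|x|,|y|,|x±y|/√2) = 5.82843 > 0.8 ⇒ ∉ W
candidate 3: n = (0, 0, 1, 1) → π⊥ ≈ (+0.70711, -0.29289); max(|x|,|y|,|x±y|/√2) = 0.70711 ≤ 0.8 ⇒ ∈ W
candidate 4: n = (0, 1, -1, 0) → π⊥ ≈ (-0.70711, +1.70711); max(|x|,|y|,|x±y|/√2) = 1.70711 > 0.8 ⇒ ∉ W
candidate 5: n = (1, 1, 0, -1) → π⊥ ≈ (-0.41421, +0.00000); max(|x|,|y|,|x±y|/√2) = 0.41421 ≤ 0.8 ⇒ ∈ W
candidate 6: n = (0, 0, 3, 2) → π⊥ ≈ (+1.41421, -1.58579); max(|x|,|y|,|x±y|/√2) = 2.12132 > 0.8 ⇒ ∉ W
candidate 7: n = (1, -1, 1, 1) → π⊥ ≈ (+2.41421, -1.00000); max(|x|,|y|,|x±y|/√2) = 2.41421 > 0.8 ⇒ ∉ W
candidate 8: n = (-1, 1, 0, 1) → π⊥ ≈ (-1.00000, +1.41421); max(|x|,|y|,|x±y|/√2) = 1.70711 > 0.8 ⇒ ∉ W
candidate 9: n = (1, -1, 1, 0) → π⊥ ≈ (+1.70711, -1.70711); max(|x|,|y|,|x±y|/√2) = 2.41421 > 0.8 ⇒ ∉ W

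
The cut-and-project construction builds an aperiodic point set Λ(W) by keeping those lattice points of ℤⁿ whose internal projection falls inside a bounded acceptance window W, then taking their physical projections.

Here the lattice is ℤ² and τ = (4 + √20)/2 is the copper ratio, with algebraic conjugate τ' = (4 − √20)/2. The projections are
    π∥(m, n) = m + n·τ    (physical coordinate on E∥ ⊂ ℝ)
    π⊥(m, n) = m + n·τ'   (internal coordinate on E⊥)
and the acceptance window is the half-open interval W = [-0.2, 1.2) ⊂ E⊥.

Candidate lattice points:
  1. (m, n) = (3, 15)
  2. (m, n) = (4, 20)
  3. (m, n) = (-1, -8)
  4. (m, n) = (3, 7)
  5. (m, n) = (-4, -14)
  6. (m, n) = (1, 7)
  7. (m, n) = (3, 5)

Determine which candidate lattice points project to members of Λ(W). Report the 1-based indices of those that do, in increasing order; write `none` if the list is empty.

3

τ' = (4−√20)/2 ≈ -0.2361.
candidate 1: (m,n)=(3,15) → π∥ = 3+15·τ ≈ 66.5410, π⊥ = 3+15·τ' ≈ -0.5410 ∉ [-0.2, 1.2) ⇒ out
candidate 2: (m,n)=(4,20) → π∥ = 4+20·τ ≈ 88.7214, π⊥ = 4+20·τ' ≈ -0.7214 ∉ [-0.2, 1.2) ⇒ out
candidate 3: (m,n)=(-1,-8) → π∥ = -1-8·τ ≈ -34.8885, π⊥ = -1-8·τ' ≈ 0.8885 ∈ [-0.2, 1.2) ⇒ IN Λ
candidate 4: (m,n)=(3,7) → π∥ = 3+7·τ ≈ 32.6525, π⊥ = 3+7·τ' ≈ 1.3475 ∉ [-0.2, 1.2) ⇒ out
candidate 5: (m,n)=(-4,-14) → π∥ = -4-14·τ ≈ -63.3050, π⊥ = -4-14·τ' ≈ -0.6950 ∉ [-0.2, 1.2) ⇒ out
candidate 6: (m,n)=(1,7) → π∥ = 1+7·τ ≈ 30.6525, π⊥ = 1+7·τ' ≈ -0.6525 ∉ [-0.2, 1.2) ⇒ out
candidate 7: (m,n)=(3,5) → π∥ = 3+5·τ ≈ 24.1803, π⊥ = 3+5·τ' ≈ 1.8197 ∉ [-0.2, 1.2) ⇒ out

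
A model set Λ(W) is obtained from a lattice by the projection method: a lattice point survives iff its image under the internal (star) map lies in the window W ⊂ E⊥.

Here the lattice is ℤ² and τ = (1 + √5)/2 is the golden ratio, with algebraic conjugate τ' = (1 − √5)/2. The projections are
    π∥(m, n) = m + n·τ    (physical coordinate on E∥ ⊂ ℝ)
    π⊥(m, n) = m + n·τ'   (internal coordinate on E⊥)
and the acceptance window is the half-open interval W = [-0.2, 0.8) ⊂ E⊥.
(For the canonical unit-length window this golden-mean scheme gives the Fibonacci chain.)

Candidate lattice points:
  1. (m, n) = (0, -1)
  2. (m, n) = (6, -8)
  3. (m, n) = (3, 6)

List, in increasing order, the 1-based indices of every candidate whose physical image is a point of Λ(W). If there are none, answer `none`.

τ' = (1−√5)/2 ≈ -0.6180.
candidate 1: (m,n)=(0,-1) → π∥ = 0-1·τ ≈ -1.6180, π⊥ = 0-1·τ' ≈ 0.6180 ∈ [-0.2, 0.8) ⇒ IN Λ
candidate 2: (m,n)=(6,-8) → π∥ = 6-8·τ ≈ -6.9443, π⊥ = 6-8·τ' ≈ 10.9443 ∉ [-0.2, 0.8) ⇒ out
candidate 3: (m,n)=(3,6) → π∥ = 3+6·τ ≈ 12.7082, π⊥ = 3+6·τ' ≈ -0.7082 ∉ [-0.2, 0.8) ⇒ out

1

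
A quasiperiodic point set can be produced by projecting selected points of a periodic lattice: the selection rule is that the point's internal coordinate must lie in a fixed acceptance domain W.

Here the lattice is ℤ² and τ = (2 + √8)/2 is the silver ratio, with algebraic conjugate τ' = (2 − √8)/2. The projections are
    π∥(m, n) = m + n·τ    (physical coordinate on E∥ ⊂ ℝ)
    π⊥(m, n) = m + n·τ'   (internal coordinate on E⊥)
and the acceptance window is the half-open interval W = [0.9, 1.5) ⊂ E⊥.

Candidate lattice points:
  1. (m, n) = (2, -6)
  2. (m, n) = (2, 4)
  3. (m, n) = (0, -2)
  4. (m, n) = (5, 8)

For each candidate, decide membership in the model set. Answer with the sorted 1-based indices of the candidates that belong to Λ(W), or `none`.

none

Compute τ' = (2−√8)/2 = -0.4142, so π⊥(m,n) = m -0.4142·n.
[1] lift (2,-6): star map gives 4.4853; window check 0.9 ≤ 4.4853 < 1.5 is false → out
[2] lift (2,4): star map gives 0.3431; window check 0.9 ≤ 0.3431 < 1.5 is false → out
[3] lift (0,-2): star map gives 0.8284; window check 0.9 ≤ 0.8284 < 1.5 is false → out
[4] lift (5,8): star map gives 1.6863; window check 0.9 ≤ 1.6863 < 1.5 is false → out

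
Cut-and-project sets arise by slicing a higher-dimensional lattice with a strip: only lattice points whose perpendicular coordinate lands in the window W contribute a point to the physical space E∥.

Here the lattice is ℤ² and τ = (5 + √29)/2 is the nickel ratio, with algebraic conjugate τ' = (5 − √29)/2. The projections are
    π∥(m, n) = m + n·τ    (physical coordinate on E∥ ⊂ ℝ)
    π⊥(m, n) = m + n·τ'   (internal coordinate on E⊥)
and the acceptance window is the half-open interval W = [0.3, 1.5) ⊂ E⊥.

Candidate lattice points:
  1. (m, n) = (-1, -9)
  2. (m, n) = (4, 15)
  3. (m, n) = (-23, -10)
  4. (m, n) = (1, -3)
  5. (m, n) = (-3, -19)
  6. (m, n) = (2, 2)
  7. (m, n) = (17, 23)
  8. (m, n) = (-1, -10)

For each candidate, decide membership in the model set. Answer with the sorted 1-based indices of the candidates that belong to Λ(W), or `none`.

Numerically τ ≈ 5.19258 and τ' = −1/τ ≈ -0.19258.
candidate 1: (m,n)=(-1,-9) → π∥ = -1-9·τ ≈ -47.73324, π⊥ = -1-9·τ' ≈ 0.73324 ∈ [0.3, 1.5) ⇒ IN Λ
candidate 2: (m,n)=(4,15) → π∥ = 4+15·τ ≈ 81.88874, π⊥ = 4+15·τ' ≈ 1.11126 ∈ [0.3, 1.5) ⇒ IN Λ
candidate 3: (m,n)=(-23,-10) → π∥ = -23-10·τ ≈ -74.92582, π⊥ = -23-10·τ' ≈ -21.07418 ∉ [0.3, 1.5) ⇒ out
candidate 4: (m,n)=(1,-3) → π∥ = 1-3·τ ≈ -14.57775, π⊥ = 1-3·τ' ≈ 1.57775 ∉ [0.3, 1.5) ⇒ out
candidate 5: (m,n)=(-3,-19) → π∥ = -3-19·τ ≈ -101.65907, π⊥ = -3-19·τ' ≈ 0.65907 ∈ [0.3, 1.5) ⇒ IN Λ
candidate 6: (m,n)=(2,2) → π∥ = 2+2·τ ≈ 12.38516, π⊥ = 2+2·τ' ≈ 1.61484 ∉ [0.3, 1.5) ⇒ out
candidate 7: (m,n)=(17,23) → π∥ = 17+23·τ ≈ 136.42940, π⊥ = 17+23·τ' ≈ 12.57060 ∉ [0.3, 1.5) ⇒ out
candidate 8: (m,n)=(-1,-10) → π∥ = -1-10·τ ≈ -52.92582, π⊥ = -1-10·τ' ≈ 0.92582 ∈ [0.3, 1.5) ⇒ IN Λ

1, 2, 5, 8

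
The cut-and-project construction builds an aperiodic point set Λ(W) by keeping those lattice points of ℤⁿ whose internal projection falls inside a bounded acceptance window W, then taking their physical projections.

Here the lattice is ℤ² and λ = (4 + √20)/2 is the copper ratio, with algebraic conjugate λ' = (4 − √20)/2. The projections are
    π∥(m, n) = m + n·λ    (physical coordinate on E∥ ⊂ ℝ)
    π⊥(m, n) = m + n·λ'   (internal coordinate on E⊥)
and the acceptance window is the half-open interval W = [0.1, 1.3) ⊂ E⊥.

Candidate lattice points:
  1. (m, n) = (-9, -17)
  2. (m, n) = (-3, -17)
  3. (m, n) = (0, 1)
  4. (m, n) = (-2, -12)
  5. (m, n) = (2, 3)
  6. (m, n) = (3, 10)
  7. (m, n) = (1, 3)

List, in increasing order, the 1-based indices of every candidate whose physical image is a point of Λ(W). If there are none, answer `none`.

λ' = (4−√20)/2 ≈ -0.2361.
candidate 1: (m,n)=(-9,-17) → π∥ = -9-17·λ ≈ -81.0132, π⊥ = -9-17·λ' ≈ -4.9868 ∉ [0.1, 1.3) ⇒ out
candidate 2: (m,n)=(-3,-17) → π∥ = -3-17·λ ≈ -75.0132, π⊥ = -3-17·λ' ≈ 1.0132 ∈ [0.1, 1.3) ⇒ IN Λ
candidate 3: (m,n)=(0,1) → π∥ = 0+1·λ ≈ 4.2361, π⊥ = 0+1·λ' ≈ -0.2361 ∉ [0.1, 1.3) ⇒ out
candidate 4: (m,n)=(-2,-12) → π∥ = -2-12·λ ≈ -52.8328, π⊥ = -2-12·λ' ≈ 0.8328 ∈ [0.1, 1.3) ⇒ IN Λ
candidate 5: (m,n)=(2,3) → π∥ = 2+3·λ ≈ 14.7082, π⊥ = 2+3·λ' ≈ 1.2918 ∈ [0.1, 1.3) ⇒ IN Λ
candidate 6: (m,n)=(3,10) → π∥ = 3+10·λ ≈ 45.3607, π⊥ = 3+10·λ' ≈ 0.6393 ∈ [0.1, 1.3) ⇒ IN Λ
candidate 7: (m,n)=(1,3) → π∥ = 1+3·λ ≈ 13.7082, π⊥ = 1+3·λ' ≈ 0.2918 ∈ [0.1, 1.3) ⇒ IN Λ

2, 4, 5, 6, 7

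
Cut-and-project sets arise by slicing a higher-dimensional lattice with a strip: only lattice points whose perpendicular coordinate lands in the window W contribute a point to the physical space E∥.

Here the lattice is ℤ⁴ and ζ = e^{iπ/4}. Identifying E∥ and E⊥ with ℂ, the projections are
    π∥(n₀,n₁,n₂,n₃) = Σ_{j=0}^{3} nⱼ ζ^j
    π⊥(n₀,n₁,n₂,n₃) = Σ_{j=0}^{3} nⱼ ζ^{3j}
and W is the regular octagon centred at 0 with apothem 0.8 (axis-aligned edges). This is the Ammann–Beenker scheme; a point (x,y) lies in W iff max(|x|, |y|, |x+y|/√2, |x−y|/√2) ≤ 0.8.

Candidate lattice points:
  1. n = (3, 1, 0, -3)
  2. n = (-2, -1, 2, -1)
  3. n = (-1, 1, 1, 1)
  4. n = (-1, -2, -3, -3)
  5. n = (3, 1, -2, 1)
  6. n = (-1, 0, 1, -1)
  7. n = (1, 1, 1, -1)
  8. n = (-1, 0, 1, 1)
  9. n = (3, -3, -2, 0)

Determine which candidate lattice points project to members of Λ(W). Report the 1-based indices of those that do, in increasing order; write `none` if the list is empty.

Internal map: ζ^{3j} for j=0..3 gives (1,0), (−√2/2,√2/2), (0,−1), (√2/2,√2/2).
candidate 1: n = (3, 1, 0, -3) → π⊥ ≈ (+0.171573, -1.414214); max(|x|,|y|,|x±y|/√2) = 1.414214 > 0.8 ⇒ ∉ W
candidate 2: n = (-2, -1, 2, -1) → π⊥ ≈ (-2.000000, -3.414214); max(|x|,|y|,|x±y|/√2) = 3.828427 > 0.8 ⇒ ∉ W
candidate 3: n = (-1, 1, 1, 1) → π⊥ ≈ (-1.000000, +0.414214); max(|x|,|y|,|x±y|/√2) = 1.000000 > 0.8 ⇒ ∉ W
candidate 4: n = (-1, -2, -3, -3) → π⊥ ≈ (-1.707107, -0.535534); max(|x|,|y|,|x±y|/√2) = 1.707107 > 0.8 ⇒ ∉ W
candidate 5: n = (3, 1, -2, 1) → π⊥ ≈ (+3.000000, +3.414214); max(|x|,|y|,|x±y|/√2) = 4.535534 > 0.8 ⇒ ∉ W
candidate 6: n = (-1, 0, 1, -1) → π⊥ ≈ (-1.707107, -1.707107); max(|x|,|y|,|x±y|/√2) = 2.414214 > 0.8 ⇒ ∉ W
candidate 7: n = (1, 1, 1, -1) → π⊥ ≈ (-0.414214, -1.000000); max(|x|,|y|,|x±y|/√2) = 1.000000 > 0.8 ⇒ ∉ W
candidate 8: n = (-1, 0, 1, 1) → π⊥ ≈ (-0.292893, -0.292893); max(|x|,|y|,|x±y|/√2) = 0.414214 ≤ 0.8 ⇒ ∈ W
candidate 9: n = (3, -3, -2, 0) → π⊥ ≈ (+5.121320, -0.121320); max(|x|,|y|,|x±y|/√2) = 5.121320 > 0.8 ⇒ ∉ W

8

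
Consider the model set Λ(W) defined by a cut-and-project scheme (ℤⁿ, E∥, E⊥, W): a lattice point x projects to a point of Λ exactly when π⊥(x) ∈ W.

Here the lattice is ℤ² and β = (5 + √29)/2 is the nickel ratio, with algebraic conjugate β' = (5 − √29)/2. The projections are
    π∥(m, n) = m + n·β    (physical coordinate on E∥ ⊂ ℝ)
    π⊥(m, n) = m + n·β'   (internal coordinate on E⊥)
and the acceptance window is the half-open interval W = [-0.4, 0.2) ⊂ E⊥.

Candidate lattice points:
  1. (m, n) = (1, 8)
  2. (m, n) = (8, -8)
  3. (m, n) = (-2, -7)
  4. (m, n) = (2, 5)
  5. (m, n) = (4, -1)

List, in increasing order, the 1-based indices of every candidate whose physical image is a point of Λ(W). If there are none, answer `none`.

Numerically β ≈ 5.19258 and β' = −1/β ≈ -0.19258.
candidate 1: (m,n)=(1,8) → π∥ = 1+8·β ≈ 42.54066, π⊥ = 1+8·β' ≈ -0.54066 ∉ [-0.4, 0.2) ⇒ out
candidate 2: (m,n)=(8,-8) → π∥ = 8-8·β ≈ -33.54066, π⊥ = 8-8·β' ≈ 9.54066 ∉ [-0.4, 0.2) ⇒ out
candidate 3: (m,n)=(-2,-7) → π∥ = -2-7·β ≈ -38.34808, π⊥ = -2-7·β' ≈ -0.65192 ∉ [-0.4, 0.2) ⇒ out
candidate 4: (m,n)=(2,5) → π∥ = 2+5·β ≈ 27.96291, π⊥ = 2+5·β' ≈ 1.03709 ∉ [-0.4, 0.2) ⇒ out
candidate 5: (m,n)=(4,-1) → π∥ = 4-1·β ≈ -1.19258, π⊥ = 4-1·β' ≈ 4.19258 ∉ [-0.4, 0.2) ⇒ out

none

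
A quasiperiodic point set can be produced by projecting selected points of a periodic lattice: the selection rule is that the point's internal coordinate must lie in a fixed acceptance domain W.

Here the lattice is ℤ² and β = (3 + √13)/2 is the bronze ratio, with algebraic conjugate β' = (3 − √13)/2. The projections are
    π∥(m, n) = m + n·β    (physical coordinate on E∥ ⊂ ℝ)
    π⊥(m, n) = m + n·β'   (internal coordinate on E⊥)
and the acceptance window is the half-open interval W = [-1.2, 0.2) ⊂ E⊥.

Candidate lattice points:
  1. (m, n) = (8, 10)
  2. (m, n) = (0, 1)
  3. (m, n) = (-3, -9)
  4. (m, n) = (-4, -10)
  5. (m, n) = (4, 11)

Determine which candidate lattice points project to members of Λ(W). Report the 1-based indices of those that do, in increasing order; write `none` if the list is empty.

2, 3, 4

β' = (3−√13)/2 ≈ -0.302776.
#1 (8,10): internal coord 8 + (10)·β' = +4.972244; +4.972244 ∉ [-1.2, 0.2) → out
#2 (0,1): internal coord 0 + (1)·β' = -0.302776; -0.302776 ∈ [-1.2, 0.2) → IN Λ
#3 (-3,-9): internal coord -3 + (-9)·β' = -0.275019; -0.275019 ∈ [-1.2, 0.2) → IN Λ
#4 (-4,-10): internal coord -4 + (-10)·β' = -0.972244; -0.972244 ∈ [-1.2, 0.2) → IN Λ
#5 (4,11): internal coord 4 + (11)·β' = +0.669468; +0.669468 ∉ [-1.2, 0.2) → out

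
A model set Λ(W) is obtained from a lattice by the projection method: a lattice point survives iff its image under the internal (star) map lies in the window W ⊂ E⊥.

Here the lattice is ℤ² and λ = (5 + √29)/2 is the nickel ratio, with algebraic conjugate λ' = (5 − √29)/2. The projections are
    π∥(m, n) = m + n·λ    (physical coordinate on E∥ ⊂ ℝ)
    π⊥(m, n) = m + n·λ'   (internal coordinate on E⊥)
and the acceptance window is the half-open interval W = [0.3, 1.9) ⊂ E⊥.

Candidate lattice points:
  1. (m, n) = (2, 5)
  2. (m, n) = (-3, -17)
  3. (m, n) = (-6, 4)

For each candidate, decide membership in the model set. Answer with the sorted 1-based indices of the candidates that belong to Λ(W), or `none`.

Compute λ' = (5−√29)/2 = -0.1926, so π⊥(m,n) = m -0.1926·n.
candidate 1: (m,n)=(2,5) → π∥ = 2+5·λ ≈ 27.9629, π⊥ = 2+5·λ' ≈ 1.0371 ∈ [0.3, 1.9) ⇒ IN Λ
candidate 2: (m,n)=(-3,-17) → π∥ = -3-17·λ ≈ -91.2739, π⊥ = -3-17·λ' ≈ 0.2739 ∉ [0.3, 1.9) ⇒ out
candidate 3: (m,n)=(-6,4) → π∥ = -6+4·λ ≈ 14.7703, π⊥ = -6+4·λ' ≈ -6.7703 ∉ [0.3, 1.9) ⇒ out

1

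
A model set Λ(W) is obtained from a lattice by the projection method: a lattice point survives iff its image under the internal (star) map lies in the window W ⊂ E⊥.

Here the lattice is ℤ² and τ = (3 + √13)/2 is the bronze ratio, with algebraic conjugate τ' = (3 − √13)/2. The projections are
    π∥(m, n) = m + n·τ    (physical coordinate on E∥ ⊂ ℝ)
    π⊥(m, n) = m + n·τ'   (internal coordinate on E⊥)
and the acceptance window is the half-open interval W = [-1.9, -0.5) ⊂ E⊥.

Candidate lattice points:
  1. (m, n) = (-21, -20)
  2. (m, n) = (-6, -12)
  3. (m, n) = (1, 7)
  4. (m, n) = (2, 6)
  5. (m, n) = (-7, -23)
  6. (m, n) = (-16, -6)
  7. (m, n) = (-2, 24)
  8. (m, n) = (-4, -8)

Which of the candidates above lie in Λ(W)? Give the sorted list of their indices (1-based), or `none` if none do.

Numerically τ ≈ 3.302776 and τ' = −1/τ ≈ -0.302776.
#1 (-21,-20): internal coord -21 + (-20)·τ' = -14.944487; -14.944487 ∉ [-1.9, -0.5) → out
#2 (-6,-12): internal coord -6 + (-12)·τ' = -2.366692; -2.366692 ∉ [-1.9, -0.5) → out
#3 (1,7): internal coord 1 + (7)·τ' = -1.119429; -1.119429 ∈ [-1.9, -0.5) → IN Λ
#4 (2,6): internal coord 2 + (6)·τ' = +0.183346; +0.183346 ∉ [-1.9, -0.5) → out
#5 (-7,-23): internal coord -7 + (-23)·τ' = -0.036160; -0.036160 ∉ [-1.9, -0.5) → out
#6 (-16,-6): internal coord -16 + (-6)·τ' = -14.183346; -14.183346 ∉ [-1.9, -0.5) → out
#7 (-2,24): internal coord -2 + (24)·τ' = -9.266615; -9.266615 ∉ [-1.9, -0.5) → out
#8 (-4,-8): internal coord -4 + (-8)·τ' = -1.577795; -1.577795 ∈ [-1.9, -0.5) → IN Λ

3, 8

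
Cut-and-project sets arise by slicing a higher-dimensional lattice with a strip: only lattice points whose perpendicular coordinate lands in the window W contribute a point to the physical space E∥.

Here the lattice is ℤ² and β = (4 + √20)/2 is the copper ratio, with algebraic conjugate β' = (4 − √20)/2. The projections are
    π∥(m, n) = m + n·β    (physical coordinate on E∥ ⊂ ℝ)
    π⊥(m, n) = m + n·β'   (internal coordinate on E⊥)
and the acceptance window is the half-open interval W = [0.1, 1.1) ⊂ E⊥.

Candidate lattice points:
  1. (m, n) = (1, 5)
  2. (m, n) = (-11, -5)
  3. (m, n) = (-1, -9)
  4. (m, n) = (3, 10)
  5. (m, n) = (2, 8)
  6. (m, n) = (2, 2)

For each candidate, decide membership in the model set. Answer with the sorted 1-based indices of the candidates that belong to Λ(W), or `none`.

β' = (4−√20)/2 ≈ -0.2361.
#1 (1,5): internal coord 1 + (5)·β' = -0.1803; -0.1803 ∉ [0.1, 1.1) → out
#2 (-11,-5): internal coord -11 + (-5)·β' = -9.8197; -9.8197 ∉ [0.1, 1.1) → out
#3 (-1,-9): internal coord -1 + (-9)·β' = +1.1246; +1.1246 ∉ [0.1, 1.1) → out
#4 (3,10): internal coord 3 + (10)·β' = +0.6393; +0.6393 ∈ [0.1, 1.1) → IN Λ
#5 (2,8): internal coord 2 + (8)·β' = +0.1115; +0.1115 ∈ [0.1, 1.1) → IN Λ
#6 (2,2): internal coord 2 + (2)·β' = +1.5279; +1.5279 ∉ [0.1, 1.1) → out

4, 5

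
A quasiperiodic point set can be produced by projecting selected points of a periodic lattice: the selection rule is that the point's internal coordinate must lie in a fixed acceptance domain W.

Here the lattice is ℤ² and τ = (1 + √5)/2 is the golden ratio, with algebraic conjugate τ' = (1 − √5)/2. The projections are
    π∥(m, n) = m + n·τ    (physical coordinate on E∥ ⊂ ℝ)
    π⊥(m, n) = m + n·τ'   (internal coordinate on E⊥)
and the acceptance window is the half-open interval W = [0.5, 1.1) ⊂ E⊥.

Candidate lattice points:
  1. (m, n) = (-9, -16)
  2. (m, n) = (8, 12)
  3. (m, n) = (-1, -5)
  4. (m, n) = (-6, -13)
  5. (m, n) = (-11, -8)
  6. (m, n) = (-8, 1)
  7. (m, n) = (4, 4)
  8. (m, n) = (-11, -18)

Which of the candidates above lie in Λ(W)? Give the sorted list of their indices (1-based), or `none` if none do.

1, 2

Compute τ' = (1−√5)/2 = -0.618034, so π⊥(m,n) = m -0.618034·n.
#1 (-9,-16): internal coord -9 + (-16)·τ' = +0.888544; +0.888544 ∈ [0.5, 1.1) → IN Λ
#2 (8,12): internal coord 8 + (12)·τ' = +0.583592; +0.583592 ∈ [0.5, 1.1) → IN Λ
#3 (-1,-5): internal coord -1 + (-5)·τ' = +2.090170; +2.090170 ∉ [0.5, 1.1) → out
#4 (-6,-13): internal coord -6 + (-13)·τ' = +2.034442; +2.034442 ∉ [0.5, 1.1) → out
#5 (-11,-8): internal coord -11 + (-8)·τ' = -6.055728; -6.055728 ∉ [0.5, 1.1) → out
#6 (-8,1): internal coord -8 + (1)·τ' = -8.618034; -8.618034 ∉ [0.5, 1.1) → out
#7 (4,4): internal coord 4 + (4)·τ' = +1.527864; +1.527864 ∉ [0.5, 1.1) → out
#8 (-11,-18): internal coord -11 + (-18)·τ' = +0.124612; +0.124612 ∉ [0.5, 1.1) → out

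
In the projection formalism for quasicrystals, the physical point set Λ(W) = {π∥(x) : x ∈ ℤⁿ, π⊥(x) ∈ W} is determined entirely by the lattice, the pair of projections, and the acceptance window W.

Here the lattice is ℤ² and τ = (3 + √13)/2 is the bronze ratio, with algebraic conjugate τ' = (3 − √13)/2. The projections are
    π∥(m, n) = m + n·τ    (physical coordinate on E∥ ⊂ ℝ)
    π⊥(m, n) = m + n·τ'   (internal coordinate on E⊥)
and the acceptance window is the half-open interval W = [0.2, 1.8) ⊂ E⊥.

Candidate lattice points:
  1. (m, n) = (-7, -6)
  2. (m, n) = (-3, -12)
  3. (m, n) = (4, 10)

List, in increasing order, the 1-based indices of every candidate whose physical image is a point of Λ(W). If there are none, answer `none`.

τ' = (3−√13)/2 ≈ -0.30278.
[1] lift (-7,-6): star map gives -5.18335; window check 0.2 ≤ -5.18335 < 1.8 is false → out
[2] lift (-3,-12): star map gives 0.63331; window check 0.2 ≤ 0.63331 < 1.8 is true → IN Λ
[3] lift (4,10): star map gives 0.97224; window check 0.2 ≤ 0.97224 < 1.8 is true → IN Λ

2, 3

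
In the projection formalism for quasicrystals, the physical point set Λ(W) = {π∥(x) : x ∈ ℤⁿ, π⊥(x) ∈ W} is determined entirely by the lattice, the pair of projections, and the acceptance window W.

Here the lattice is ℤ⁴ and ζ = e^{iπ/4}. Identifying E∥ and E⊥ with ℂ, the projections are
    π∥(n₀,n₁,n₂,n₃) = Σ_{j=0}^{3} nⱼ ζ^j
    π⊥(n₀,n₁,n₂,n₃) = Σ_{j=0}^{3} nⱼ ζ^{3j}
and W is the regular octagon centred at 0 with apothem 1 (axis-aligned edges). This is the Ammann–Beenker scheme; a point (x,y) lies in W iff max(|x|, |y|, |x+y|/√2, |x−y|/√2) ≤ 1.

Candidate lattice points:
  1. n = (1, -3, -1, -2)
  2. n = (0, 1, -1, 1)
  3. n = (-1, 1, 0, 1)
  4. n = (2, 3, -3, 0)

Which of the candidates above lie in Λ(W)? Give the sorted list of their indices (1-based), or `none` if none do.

Internal map: ζ^{3j} for j=0..3 gives (1,0), (−√2/2,√2/2), (0,−1), (√2/2,√2/2).
#1 (1, -3, -1, -2): internal (1.707107, -2.535534); octagon support 3.000000 vs apothem 1 → ∉ W
#2 (0, 1, -1, 1): internal (0.000000, 2.414214); octagon support 2.414214 vs apothem 1 → ∉ W
#3 (-1, 1, 0, 1): internal (-1.000000, 1.414214); octagon support 1.707107 vs apothem 1 → ∉ W
#4 (2, 3, -3, 0): internal (-0.121320, 5.121320); octagon support 5.121320 vs apothem 1 → ∉ W

none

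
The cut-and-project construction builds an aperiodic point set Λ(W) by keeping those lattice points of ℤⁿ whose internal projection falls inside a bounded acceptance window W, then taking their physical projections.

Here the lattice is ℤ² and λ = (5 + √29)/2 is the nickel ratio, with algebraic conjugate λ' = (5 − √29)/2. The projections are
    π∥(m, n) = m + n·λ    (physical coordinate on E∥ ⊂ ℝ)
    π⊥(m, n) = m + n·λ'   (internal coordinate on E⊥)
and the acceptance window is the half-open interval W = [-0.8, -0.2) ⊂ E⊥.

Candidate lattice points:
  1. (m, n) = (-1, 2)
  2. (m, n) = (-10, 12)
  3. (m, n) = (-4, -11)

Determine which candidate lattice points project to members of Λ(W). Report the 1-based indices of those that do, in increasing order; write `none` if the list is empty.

none

λ' = (5−√29)/2 ≈ -0.192582.
candidate 1: (m,n)=(-1,2) → π∥ = -1+2·λ ≈ 9.385165, π⊥ = -1+2·λ' ≈ -1.385165 ∉ [-0.8, -0.2) ⇒ out
candidate 2: (m,n)=(-10,12) → π∥ = -10+12·λ ≈ 52.310989, π⊥ = -10+12·λ' ≈ -12.310989 ∉ [-0.8, -0.2) ⇒ out
candidate 3: (m,n)=(-4,-11) → π∥ = -4-11·λ ≈ -61.118406, π⊥ = -4-11·λ' ≈ -1.881594 ∉ [-0.8, -0.2) ⇒ out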